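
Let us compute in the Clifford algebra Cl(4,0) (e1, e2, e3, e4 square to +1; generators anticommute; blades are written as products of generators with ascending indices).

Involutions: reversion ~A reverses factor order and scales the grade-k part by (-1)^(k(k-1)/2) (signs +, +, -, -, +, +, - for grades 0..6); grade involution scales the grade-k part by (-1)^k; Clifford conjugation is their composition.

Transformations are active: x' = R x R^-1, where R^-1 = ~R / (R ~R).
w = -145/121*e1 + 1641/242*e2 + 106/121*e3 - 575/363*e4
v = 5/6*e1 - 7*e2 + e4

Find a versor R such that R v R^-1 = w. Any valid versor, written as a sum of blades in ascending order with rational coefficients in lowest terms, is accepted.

Construction: equal norms (both 1825/36) license R = v + w = -265/726*e1 - 53/242*e2 + 106/121*e3 - 212/363*e4 — nothing changes along that direction, while (v - w)/2 changes sign, so v maps onto w.
Answer: -265/726*e1 - 53/242*e2 + 106/121*e3 - 212/363*e4


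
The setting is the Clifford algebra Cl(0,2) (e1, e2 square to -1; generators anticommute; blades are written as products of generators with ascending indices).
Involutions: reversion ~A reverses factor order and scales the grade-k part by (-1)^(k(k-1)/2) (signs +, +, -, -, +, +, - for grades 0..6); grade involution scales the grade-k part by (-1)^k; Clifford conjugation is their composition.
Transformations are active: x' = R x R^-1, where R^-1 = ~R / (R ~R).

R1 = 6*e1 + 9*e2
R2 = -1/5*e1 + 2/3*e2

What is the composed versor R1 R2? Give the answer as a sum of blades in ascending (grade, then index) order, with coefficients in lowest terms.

Distribute over the terms of R1 (each basis-blade product reordered to ascending indices, repeated generators contracted through their squares):
(6*e1) R2 = 6/5 + 4*e1 e2
(9*e2) R2 = -6 + 9/5*e1 e2
Summing the partial products and collecting blades:
Answer: -24/5 + 29/5*e1 e2


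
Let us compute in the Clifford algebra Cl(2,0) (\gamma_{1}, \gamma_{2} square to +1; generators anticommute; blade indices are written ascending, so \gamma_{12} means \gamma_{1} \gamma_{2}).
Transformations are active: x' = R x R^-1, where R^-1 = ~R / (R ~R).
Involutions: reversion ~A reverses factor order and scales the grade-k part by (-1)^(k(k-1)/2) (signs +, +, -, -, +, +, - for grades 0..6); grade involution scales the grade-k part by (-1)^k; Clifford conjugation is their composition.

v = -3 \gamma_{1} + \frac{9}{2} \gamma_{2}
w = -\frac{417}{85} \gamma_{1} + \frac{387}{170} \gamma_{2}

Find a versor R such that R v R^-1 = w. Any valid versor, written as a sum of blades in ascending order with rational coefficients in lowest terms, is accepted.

Here q(v) = q(w) = \frac{117}{4}; the classical choice R = v + w = -\frac{672}{85} \gamma_{1} + \frac{576}{85} \gamma_{2} then realises v -> w under the sandwich.
Answer: -\frac{672}{85} \gamma_{1} + \frac{576}{85} \gamma_{2}


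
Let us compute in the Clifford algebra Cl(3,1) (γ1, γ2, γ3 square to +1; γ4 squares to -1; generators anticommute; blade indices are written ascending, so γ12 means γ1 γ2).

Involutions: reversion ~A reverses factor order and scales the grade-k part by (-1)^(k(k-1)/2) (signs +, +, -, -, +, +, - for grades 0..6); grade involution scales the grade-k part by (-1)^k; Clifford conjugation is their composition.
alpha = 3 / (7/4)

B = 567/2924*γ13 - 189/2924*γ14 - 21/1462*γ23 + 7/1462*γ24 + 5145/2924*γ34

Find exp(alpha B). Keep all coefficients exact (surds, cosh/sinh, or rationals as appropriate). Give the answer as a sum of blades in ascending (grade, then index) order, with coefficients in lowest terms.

B^2 term by term: the squares give (567/2924)^2*(γ13)^2 + (-189/2924)^2*(γ14)^2 + (-21/1462)^2*(γ23)^2 + (7/1462)^2*(γ24)^2 + (5145/2924)^2*(γ34)^2 = 321489/8549776*(-1) + 35721/8549776*(+1) + 441/2137444*(-1) + 49/2137444*(+1) + 26471025/8549776*(+1) = 49/16 (each basis 2-blade squares to minus the product of its generators' squares); cross terms between blades sharing an index anticommute and cancel; the commuting (index-disjoint) pairs give grade-4 terms 2*c*c'*(blade product), which cancel blade by blade — γ1234: -3969/2137444 + 3969/2137444 = 0 — confirming B is simple. So B^2 = 49/16.
B^2 = 49/16 — since the square is positive, the closed form is hyperbolic: l = 7/4, alpha*l = 3, so exp(alpha B) = cosh(3) + (sinh(3)/(7/4))*B = cosh(3) + (4*sinh(3)/7)*B.
Answer: cosh(3) + 81*sinh(3)/731*γ13 - 27*sinh(3)/731*γ14 - 6*sinh(3)/731*γ23 + 2*sinh(3)/731*γ24 + 735*sinh(3)/731*γ34


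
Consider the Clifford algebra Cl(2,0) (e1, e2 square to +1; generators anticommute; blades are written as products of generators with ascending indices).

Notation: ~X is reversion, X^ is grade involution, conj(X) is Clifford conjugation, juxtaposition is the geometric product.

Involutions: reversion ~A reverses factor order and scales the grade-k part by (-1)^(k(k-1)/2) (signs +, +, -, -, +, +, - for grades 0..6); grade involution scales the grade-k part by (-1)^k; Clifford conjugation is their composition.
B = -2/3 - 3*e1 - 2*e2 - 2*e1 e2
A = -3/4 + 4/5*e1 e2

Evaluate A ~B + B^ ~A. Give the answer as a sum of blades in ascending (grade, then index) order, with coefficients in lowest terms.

first term: -11/10 + 13/20*e1 + 39/10*e2 - 61/30*e1 e2
second term: -11/10 - 13/20*e1 - 39/10*e2 + 61/30*e1 e2
Answer: -11/5


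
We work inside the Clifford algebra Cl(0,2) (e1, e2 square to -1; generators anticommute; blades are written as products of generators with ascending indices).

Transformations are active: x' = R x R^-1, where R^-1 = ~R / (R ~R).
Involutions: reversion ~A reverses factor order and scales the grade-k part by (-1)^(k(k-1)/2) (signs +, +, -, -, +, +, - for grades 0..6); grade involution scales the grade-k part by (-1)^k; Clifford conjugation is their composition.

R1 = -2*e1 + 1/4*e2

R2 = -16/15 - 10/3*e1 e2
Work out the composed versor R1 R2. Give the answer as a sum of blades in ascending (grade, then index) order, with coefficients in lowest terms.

Distribute over the terms of R1 (each basis-blade product reordered to ascending indices, repeated generators contracted through their squares):
(-2*e1) R2 = 32/15*e1 - 20/3*e2
(1/4*e2) R2 = -5/6*e1 - 4/15*e2
Summing the partial products and collecting blades:
Answer: 13/10*e1 - 104/15*e2


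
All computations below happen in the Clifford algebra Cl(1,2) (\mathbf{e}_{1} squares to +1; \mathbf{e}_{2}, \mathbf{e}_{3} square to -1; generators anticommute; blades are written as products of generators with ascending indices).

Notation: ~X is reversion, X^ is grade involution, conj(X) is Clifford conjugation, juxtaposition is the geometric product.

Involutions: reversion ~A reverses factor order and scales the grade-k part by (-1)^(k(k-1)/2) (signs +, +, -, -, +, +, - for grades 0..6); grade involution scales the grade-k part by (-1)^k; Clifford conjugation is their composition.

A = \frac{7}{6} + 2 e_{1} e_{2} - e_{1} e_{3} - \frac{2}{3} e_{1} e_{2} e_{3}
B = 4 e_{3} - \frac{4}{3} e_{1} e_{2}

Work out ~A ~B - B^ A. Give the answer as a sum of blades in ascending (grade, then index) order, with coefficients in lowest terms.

first term: -\frac{8}{3} - 4 e_{1} + \frac{50}{9} e_{3} - \frac{10}{9} e_{1} e_{2} + \frac{4}{3} e_{2} e_{3} - 8 e_{1} e_{2} e_{3}
second term: -\frac{8}{3} + 4 e_{1} - \frac{34}{9} e_{3} - \frac{38}{9} e_{1} e_{2} - \frac{4}{3} e_{2} e_{3} - 8 e_{1} e_{2} e_{3}
Answer: -8 e_{1} + \frac{28}{3} e_{3} + \frac{28}{9} e_{1} e_{2} + \frac{8}{3} e_{2} e_{3}


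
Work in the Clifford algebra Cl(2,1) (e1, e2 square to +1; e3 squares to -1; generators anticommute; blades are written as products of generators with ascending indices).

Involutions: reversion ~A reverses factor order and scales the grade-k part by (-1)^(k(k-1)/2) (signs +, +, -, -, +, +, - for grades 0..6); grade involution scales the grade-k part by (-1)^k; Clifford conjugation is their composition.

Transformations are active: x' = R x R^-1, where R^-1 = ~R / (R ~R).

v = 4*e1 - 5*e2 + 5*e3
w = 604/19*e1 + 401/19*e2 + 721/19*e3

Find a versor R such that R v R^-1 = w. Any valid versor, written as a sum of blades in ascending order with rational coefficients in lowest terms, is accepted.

R = v + w = 680/19*e1 + 306/19*e2 + 816/19*e3 works: the equal norms (16) guarantee its sandwich swaps v into w.
Answer: 680/19*e1 + 306/19*e2 + 816/19*e3


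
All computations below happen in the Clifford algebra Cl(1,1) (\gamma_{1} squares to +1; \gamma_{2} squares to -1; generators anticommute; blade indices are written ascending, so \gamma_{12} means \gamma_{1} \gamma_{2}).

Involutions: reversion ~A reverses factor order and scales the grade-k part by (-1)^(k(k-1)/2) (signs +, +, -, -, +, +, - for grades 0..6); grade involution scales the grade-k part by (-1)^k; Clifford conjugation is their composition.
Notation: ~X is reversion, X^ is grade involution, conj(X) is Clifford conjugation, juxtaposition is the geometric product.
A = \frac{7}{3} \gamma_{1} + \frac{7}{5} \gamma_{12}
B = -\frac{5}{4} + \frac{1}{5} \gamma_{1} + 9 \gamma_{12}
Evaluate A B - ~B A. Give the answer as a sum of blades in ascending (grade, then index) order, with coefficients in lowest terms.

first term: \frac{196}{15} - \frac{35}{12} \gamma_{1} + \frac{518}{25} \gamma_{2} - \frac{7}{4} \gamma_{12}
second term: -\frac{182}{15} - \frac{35}{12} \gamma_{1} + \frac{532}{25} \gamma_{2} - \frac{7}{4} \gamma_{12}
Answer: \frac{126}{5} - \frac{14}{25} \gamma_{2}


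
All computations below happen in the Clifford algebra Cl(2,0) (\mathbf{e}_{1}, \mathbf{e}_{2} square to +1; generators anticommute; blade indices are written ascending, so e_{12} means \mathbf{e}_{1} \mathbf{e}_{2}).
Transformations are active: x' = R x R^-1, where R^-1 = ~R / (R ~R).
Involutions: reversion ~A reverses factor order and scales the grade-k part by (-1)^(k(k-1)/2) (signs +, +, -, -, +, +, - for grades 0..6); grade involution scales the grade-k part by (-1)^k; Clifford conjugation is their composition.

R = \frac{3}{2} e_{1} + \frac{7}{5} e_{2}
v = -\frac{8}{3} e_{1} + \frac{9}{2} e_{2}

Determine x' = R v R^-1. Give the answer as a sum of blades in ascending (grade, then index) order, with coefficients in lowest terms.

~R = \frac{3}{2} e_{1} + \frac{7}{5} e_{2}, and R ~R = \frac{421}{100}, so R^-1 = ~R / (\frac{421}{100}).
R v = \frac{23}{10} + \frac{629}{60} e_{12}
Answer: \frac{5438}{1263} e_{1} - \frac{2501}{842} e_{2}


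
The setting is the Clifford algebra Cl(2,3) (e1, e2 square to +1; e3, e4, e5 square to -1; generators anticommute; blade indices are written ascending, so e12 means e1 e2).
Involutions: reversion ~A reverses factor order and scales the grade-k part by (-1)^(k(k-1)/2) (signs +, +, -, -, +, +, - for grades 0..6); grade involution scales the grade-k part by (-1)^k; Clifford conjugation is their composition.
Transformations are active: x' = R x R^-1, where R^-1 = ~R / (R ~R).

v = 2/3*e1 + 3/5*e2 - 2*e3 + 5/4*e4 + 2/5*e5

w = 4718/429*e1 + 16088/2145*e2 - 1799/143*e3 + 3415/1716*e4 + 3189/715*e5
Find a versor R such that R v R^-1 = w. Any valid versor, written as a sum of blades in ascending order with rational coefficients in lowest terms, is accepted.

Reasoning: v^2 = w^2 = -3541/720 since conjugation preserves the quadratic form; R = v + w = 1668/143*e1 + 3475/429*e2 - 2085/143*e3 + 1390/429*e4 + 695/143*e5 is then valid when invertible, keeping its own part and reversing (v - w)/2.
Answer: 1668/143*e1 + 3475/429*e2 - 2085/143*e3 + 1390/429*e4 + 695/143*e5


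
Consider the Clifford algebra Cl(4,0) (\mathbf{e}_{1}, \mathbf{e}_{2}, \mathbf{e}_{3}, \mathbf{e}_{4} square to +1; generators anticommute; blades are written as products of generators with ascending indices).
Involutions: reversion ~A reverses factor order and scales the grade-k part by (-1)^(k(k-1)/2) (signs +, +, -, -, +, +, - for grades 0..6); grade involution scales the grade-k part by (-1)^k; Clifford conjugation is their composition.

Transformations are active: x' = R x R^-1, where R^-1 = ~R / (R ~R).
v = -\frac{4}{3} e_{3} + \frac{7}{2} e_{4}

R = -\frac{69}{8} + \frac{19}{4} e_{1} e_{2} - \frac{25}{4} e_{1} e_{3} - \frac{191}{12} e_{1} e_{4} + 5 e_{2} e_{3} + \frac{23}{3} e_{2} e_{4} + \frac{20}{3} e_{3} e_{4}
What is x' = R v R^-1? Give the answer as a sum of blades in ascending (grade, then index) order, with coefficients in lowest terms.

~R = -\frac{69}{8} - \frac{19}{4} e_{1} e_{2} + \frac{25}{4} e_{1} e_{3} + \frac{191}{12} e_{1} e_{4} - 5 e_{2} e_{3} - \frac{23}{3} e_{2} e_{4} - \frac{20}{3} e_{3} e_{4}, and R ~R = \frac{33125}{64}, so R^-1 = ~R / (\frac{33125}{64}).
R v = -\frac{379}{8} e_{1} + \frac{121}{6} e_{2} + \frac{209}{6} e_{3} - \frac{3067}{144} e_{4} - \frac{19}{3} e_{1} e_{2} e_{3} + \frac{133}{8} e_{1} e_{2} e_{4} - \frac{3103}{72} e_{1} e_{3} e_{4} + \frac{499}{18} e_{2} e_{3} e_{4}
Answer: \frac{6002}{7155} e_{1} + \frac{32612}{35775} e_{2} - \frac{4888}{1431} e_{3} - \frac{7223}{7950} e_{4}


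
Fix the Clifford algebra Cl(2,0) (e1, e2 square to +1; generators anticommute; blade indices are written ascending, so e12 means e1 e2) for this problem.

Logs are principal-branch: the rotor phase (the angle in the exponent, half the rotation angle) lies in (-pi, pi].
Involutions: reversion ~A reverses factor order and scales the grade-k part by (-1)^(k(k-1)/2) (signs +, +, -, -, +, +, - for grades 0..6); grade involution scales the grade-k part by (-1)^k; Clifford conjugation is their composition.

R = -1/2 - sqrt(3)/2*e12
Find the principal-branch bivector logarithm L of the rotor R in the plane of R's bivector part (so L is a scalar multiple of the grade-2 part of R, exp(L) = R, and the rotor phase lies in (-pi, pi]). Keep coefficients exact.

The scalar part of R is -1/2, which pins the rotor phase on the principal branch; dividing the bivector part by the sine of that phase recovers the unit plane, and L is the phase times that plane.
Concretely: cos(phase) = -1/2 gives phase = ±2*pi/3, and since phase/sin(phase) is even the sign is immaterial: L = (phase/sin(phase)) * <R>_2 = (4*sqrt(3)*pi/9) * <R>_2.
Answer: -2*pi/3*e12


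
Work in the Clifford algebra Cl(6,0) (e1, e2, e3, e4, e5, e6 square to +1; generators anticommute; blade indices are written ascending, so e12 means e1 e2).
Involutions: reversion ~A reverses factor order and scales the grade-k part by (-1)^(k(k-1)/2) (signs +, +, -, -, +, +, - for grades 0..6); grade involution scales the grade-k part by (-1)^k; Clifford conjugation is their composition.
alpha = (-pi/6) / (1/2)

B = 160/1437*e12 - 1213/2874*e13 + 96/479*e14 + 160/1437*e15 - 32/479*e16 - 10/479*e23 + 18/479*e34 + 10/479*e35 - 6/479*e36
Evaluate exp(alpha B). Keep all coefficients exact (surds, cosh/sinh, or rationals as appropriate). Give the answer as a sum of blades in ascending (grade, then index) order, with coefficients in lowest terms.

B^2 term by term: the squares give (160/1437)^2*(e12)^2 + (-1213/2874)^2*(e13)^2 + (96/479)^2*(e14)^2 + (160/1437)^2*(e15)^2 + (-32/479)^2*(e16)^2 + (-10/479)^2*(e23)^2 + (18/479)^2*(e34)^2 + (10/479)^2*(e35)^2 + (-6/479)^2*(e36)^2 = 25600/2064969*(-1) + 1471369/8259876*(-1) + 9216/229441*(-1) + 25600/2064969*(-1) + 1024/229441*(-1) + 100/229441*(-1) + 324/229441*(-1) + 100/229441*(-1) + 36/229441*(-1) = -1/4 (each basis 2-blade squares to minus the product of its generators' squares); cross terms between blades sharing an index anticommute and cancel; the commuting (index-disjoint) pairs give grade-4 terms 2*c*c'*(blade product), which cancel blade by blade — e1234: 1920/229441 - 1920/229441 = 0; e1235: 3200/688323 - 3200/688323 = 0; e1236: -640/229441 + 640/229441 = 0; e1345: -1920/229441 + 1920/229441 = 0; e1346: 1152/229441 - 1152/229441 = 0; e1356: 640/229441 - 640/229441 = 0 — confirming B is simple. So B^2 = -1/4.
B^2 = -1/4 — the negative square puts this in the circular regime; l = 1/2, alpha*l = -pi/6, so exp(alpha B) = cos(-pi/6) + (sin(-pi/6)/(1/2))*B = sqrt(3)/2 + (-1)*B.
Answer: sqrt(3)/2 - 160/1437*e12 + 1213/2874*e13 - 96/479*e14 - 160/1437*e15 + 32/479*e16 + 10/479*e23 - 18/479*e34 - 10/479*e35 + 6/479*e36


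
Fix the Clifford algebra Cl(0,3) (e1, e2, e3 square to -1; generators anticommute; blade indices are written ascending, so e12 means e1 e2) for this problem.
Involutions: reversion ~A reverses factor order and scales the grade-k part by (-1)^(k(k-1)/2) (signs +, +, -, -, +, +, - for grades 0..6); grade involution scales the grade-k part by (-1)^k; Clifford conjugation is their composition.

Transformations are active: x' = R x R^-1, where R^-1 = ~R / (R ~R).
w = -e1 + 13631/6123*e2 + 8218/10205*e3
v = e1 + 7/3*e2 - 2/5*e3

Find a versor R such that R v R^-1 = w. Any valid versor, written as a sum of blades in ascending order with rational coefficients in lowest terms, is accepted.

Construction: equal norms (both -1486/225) license R = v + w = 9306/2041*e2 + 4136/10205*e3 — nothing changes along that direction, while (v - w)/2 changes sign, so v maps onto w.
Answer: 9306/2041*e2 + 4136/10205*e3


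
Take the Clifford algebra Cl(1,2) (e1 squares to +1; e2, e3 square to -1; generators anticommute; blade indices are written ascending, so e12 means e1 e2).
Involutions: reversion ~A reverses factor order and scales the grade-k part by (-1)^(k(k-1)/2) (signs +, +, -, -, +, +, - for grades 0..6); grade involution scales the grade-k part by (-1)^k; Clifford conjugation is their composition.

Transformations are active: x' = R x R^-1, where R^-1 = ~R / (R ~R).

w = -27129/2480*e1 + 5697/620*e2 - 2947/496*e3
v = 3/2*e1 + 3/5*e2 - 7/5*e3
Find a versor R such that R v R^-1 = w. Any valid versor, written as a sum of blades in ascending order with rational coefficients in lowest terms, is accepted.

The midline construction: v and w both square to -7/100, so reflecting in their sum -23409/2480*e1 + 6069/620*e2 - 18207/2480*e3 exchanges them.
Answer: -23409/2480*e1 + 6069/620*e2 - 18207/2480*e3


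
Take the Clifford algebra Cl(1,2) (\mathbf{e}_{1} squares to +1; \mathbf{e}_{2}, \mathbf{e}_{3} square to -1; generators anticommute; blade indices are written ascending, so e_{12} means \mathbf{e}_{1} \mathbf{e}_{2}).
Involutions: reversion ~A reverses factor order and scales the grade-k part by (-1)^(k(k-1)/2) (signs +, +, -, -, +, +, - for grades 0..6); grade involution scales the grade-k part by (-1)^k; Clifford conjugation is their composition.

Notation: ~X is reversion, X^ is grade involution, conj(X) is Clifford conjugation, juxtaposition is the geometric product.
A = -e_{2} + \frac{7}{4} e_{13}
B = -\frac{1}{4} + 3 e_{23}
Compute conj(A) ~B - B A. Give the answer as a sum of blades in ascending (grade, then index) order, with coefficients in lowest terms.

first term: -\frac{1}{4} e_{2} + 3 e_{3} + \frac{21}{4} e_{12} + \frac{7}{16} e_{13}
second term: \frac{1}{4} e_{2} - 3 e_{3} - \frac{21}{4} e_{12} - \frac{7}{16} e_{13}
Answer: -\frac{1}{2} e_{2} + 6 e_{3} + \frac{21}{2} e_{12} + \frac{7}{8} e_{13}


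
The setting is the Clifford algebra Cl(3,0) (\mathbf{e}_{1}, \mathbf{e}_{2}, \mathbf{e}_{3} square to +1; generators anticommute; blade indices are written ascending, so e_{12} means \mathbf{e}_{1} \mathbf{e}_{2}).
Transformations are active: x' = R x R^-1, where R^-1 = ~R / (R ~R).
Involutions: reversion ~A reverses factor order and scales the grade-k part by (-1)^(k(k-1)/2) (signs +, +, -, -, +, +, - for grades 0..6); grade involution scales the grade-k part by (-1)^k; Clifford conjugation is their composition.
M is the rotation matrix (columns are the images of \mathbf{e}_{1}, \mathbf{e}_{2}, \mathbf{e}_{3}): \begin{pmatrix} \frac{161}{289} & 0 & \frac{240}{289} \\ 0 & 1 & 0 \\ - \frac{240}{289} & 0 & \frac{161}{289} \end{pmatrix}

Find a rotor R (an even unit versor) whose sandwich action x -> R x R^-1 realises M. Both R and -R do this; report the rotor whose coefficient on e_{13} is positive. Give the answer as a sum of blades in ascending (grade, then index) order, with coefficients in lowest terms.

Method: write R = a + b12*e_{12} + b13*e_{13} + b23*e_{23} with a^2 + b12^2 + b13^2 + b23^2 = 1 (so R^-1 = ~R). Expanding the columns R e_j ~R gives tr M = 4a^2 - 1 and, from the antisymmetric part, M21 - M12 = -4a*b12, M13 - M31 = 4a*b13, M32 - M23 = -4a*b23.
Here tr M = \frac{611}{289}, so a^2 = (1 + tr M)/4 = \frac{225}{289} and a = ±\frac{15}{17}. Taking a = \frac{15}{17}: M21 - M12 = 0, M13 - M31 = \frac{480}{289}, M32 - M23 = 0, giving b12 = 0, b13 = \frac{8}{17}, b23 = 0, i.e. R = \frac{15}{17} + \frac{8}{17} e_{13}.
Its e_{13} coefficient is already positive.
Answer: \frac{15}{17} + \frac{8}{17} e_{13}. Key observation: the double cover Spin(3) -> SO(3) sends R and -R to the same matrix (trace \frac{611}{289} here), so the stated sign of the e_{13} coefficient is what selects one sheet.


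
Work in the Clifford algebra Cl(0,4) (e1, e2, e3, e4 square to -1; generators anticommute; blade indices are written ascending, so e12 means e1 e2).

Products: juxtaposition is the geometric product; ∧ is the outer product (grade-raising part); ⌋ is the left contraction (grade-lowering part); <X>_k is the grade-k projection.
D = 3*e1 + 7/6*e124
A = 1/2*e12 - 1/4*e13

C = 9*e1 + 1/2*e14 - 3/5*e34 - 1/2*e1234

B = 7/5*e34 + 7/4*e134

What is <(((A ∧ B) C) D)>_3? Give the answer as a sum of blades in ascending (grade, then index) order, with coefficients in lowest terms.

step 1: 7/10*e1234
step 2: -7/20 + 21/50*e12 - 7/20*e23 + 63/10*e234
step 3: -21/20*e1 + 63/50*e2 - 49/100*e4 - 147/20*e13 - 21/20*e123 - 49/120*e124 - 49/120*e134 - 189/10*e1234
step 4: -21/20*e123 - 49/120*e124 - 49/120*e134
Answer: -21/20*e123 - 49/120*e124 - 49/120*e134


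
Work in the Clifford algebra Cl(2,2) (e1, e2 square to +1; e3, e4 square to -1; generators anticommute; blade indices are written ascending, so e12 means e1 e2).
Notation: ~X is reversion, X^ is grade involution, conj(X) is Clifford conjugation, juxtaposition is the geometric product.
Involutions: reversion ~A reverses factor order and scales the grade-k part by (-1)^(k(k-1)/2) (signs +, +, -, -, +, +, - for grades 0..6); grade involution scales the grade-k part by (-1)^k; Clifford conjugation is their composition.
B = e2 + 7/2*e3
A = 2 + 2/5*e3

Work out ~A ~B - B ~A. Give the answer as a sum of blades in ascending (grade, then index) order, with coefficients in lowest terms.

first term: -7/5 + 2*e2 + 7*e3 - 2/5*e23
second term: -7/5 + 2*e2 + 7*e3 + 2/5*e23
Answer: -4/5*e23


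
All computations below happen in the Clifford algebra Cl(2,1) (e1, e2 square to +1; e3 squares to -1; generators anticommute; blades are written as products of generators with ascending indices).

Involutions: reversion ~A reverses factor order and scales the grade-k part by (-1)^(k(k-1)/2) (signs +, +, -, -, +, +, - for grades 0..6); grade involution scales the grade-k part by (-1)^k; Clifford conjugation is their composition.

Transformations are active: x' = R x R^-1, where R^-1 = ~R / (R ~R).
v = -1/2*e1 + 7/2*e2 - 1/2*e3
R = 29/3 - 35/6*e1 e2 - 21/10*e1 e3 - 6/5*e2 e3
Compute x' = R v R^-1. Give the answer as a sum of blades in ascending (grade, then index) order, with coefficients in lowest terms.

~R = 29/3 + 35/6*e1 e2 + 21/10*e1 e3 + 6/5*e2 e3, and R ~R = 5473/45, so R^-1 = ~R / (5473/45).
R v = -263/10*e1 + 1819/60*e2 - 101/60*e3 + 163/15*e1 e2 e3
Answer: -14593/4210*e1 + 1987/2105*e2 - 341/421*e3


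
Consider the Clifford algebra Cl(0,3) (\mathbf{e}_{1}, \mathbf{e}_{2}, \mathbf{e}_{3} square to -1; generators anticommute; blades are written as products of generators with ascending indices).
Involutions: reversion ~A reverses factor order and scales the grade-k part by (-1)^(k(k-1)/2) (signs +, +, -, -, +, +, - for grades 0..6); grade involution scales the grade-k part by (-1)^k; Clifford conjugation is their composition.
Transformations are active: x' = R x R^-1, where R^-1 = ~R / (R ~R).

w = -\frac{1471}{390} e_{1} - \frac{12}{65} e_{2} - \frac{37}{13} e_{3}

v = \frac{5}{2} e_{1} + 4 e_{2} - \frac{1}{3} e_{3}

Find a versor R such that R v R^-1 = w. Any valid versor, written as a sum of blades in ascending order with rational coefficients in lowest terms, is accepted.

Here q(v) = q(w) = -\frac{805}{36}; the classical choice R = v + w = -\frac{248}{195} e_{1} + \frac{248}{65} e_{2} - \frac{124}{39} e_{3} then realises v -> w under the sandwich.
Answer: -\frac{248}{195} e_{1} + \frac{248}{65} e_{2} - \frac{124}{39} e_{3}


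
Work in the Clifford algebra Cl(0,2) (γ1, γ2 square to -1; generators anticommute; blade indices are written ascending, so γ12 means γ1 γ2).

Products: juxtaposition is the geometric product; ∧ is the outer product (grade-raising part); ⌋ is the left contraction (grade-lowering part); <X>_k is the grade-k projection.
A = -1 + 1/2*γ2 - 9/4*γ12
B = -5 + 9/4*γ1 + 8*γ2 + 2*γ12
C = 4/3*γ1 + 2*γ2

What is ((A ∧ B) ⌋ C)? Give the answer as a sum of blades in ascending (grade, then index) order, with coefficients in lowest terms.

step 1: 5 - 9/4*γ1 - 21/2*γ2 + 65/8*γ12
step 2: 24 + 20/3*γ1 + 10*γ2
Answer: 24 + 20/3*γ1 + 10*γ2


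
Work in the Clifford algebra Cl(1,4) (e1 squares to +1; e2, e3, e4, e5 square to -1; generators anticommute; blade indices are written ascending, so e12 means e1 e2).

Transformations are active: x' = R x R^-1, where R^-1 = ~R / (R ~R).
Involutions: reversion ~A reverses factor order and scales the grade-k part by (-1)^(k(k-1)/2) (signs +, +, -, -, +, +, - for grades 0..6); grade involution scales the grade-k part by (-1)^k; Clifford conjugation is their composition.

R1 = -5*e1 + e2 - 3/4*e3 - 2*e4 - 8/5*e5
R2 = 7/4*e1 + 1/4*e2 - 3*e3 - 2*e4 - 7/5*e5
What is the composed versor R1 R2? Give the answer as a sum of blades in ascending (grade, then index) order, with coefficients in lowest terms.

Distribute over the terms of R1 (each basis-blade product reordered to ascending indices, repeated generators contracted through their squares):
(-5*e1) R2 = -35/4 - 5/4*e12 + 15*e13 + 10*e14 + 7*e15
(e2) R2 = -1/4 - 7/4*e12 - 3*e23 - 2*e24 - 7/5*e25
(-3/4*e3) R2 = -9/4 + 21/16*e13 + 3/16*e23 + 3/2*e34 + 21/20*e35
(-2*e4) R2 = -4 + 7/2*e14 + 1/2*e24 - 6*e34 + 14/5*e45
(-8/5*e5) R2 = -56/25 + 14/5*e15 + 2/5*e25 - 24/5*e35 - 16/5*e45
Summing the partial products and collecting blades:
Answer: -1749/100 - 3*e12 + 261/16*e13 + 27/2*e14 + 49/5*e15 - 45/16*e23 - 3/2*e24 - e25 - 9/2*e34 - 15/4*e35 - 2/5*e45


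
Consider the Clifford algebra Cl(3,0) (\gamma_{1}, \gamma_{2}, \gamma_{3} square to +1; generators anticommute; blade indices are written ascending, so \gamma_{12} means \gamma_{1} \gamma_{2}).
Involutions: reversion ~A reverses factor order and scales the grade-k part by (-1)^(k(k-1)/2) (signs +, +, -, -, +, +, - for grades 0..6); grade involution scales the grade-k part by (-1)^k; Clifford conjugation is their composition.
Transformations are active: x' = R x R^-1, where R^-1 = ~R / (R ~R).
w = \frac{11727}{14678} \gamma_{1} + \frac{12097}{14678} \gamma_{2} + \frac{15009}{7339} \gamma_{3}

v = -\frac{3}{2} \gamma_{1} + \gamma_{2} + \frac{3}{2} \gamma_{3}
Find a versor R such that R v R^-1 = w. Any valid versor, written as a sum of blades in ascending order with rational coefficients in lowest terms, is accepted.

A norm check does it: q(v) = q(w) = \frac{11}{2}, hence R = v + w = -\frac{5145}{7339} \gamma_{1} + \frac{26775}{14678} \gamma_{2} + \frac{52035}{14678} \gamma_{3} realises the map — parallel part kept, (v - w)/2 negated, v carried to w.
Answer: -\frac{5145}{7339} \gamma_{1} + \frac{26775}{14678} \gamma_{2} + \frac{52035}{14678} \gamma_{3}


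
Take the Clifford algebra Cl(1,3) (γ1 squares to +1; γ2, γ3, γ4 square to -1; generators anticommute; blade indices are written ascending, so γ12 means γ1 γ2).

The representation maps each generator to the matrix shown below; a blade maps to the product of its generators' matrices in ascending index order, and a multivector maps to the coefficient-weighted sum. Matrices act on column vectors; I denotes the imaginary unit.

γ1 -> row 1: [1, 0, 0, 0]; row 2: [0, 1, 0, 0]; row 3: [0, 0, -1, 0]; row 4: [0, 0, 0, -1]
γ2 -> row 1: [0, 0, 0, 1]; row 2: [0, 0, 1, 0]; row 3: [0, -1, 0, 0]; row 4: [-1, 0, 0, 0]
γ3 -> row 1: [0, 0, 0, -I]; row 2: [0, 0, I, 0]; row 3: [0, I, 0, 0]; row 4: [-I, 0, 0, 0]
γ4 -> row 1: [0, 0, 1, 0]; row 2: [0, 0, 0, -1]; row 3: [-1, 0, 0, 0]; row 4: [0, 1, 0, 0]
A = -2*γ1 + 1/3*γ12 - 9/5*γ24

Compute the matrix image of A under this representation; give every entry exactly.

Bivector images (products of the table entries): rho(γ12) = rho(γ1)rho(γ2) = row 1: [0, 0, 0, 1]; row 2: [0, 0, 1, 0]; row 3: [0, 1, 0, 0]; row 4: [1, 0, 0, 0]; rho(γ24) = rho(γ2)rho(γ4) = row 1: [0, 1, 0, 0]; row 2: [-1, 0, 0, 0]; row 3: [0, 0, 0, 1]; row 4: [0, 0, -1, 0].
M = (-2)*rho(γ1) + (1/3)*rho(γ12) + (-9/5)*rho(γ24), summed entrywise:
Answer: row 1: [-2, -9/5, 0, 1/3]; row 2: [9/5, -2, 1/3, 0]; row 3: [0, 1/3, 2, -9/5]; row 4: [1/3, 0, 9/5, 2]


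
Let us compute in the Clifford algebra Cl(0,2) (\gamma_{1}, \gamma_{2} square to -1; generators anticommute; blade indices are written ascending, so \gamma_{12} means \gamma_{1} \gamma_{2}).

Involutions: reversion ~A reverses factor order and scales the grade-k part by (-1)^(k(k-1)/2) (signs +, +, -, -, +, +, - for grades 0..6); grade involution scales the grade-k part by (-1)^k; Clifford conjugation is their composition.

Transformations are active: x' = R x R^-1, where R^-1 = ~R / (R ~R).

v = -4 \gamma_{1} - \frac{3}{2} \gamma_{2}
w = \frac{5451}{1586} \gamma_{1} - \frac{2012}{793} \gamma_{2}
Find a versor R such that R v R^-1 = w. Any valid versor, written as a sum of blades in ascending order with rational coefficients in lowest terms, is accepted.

The midline construction: v and w both square to -\frac{73}{4}, so reflecting in their sum -\frac{893}{1586} \gamma_{1} - \frac{6403}{1586} \gamma_{2} exchanges them.
Answer: -\frac{893}{1586} \gamma_{1} - \frac{6403}{1586} \gamma_{2}


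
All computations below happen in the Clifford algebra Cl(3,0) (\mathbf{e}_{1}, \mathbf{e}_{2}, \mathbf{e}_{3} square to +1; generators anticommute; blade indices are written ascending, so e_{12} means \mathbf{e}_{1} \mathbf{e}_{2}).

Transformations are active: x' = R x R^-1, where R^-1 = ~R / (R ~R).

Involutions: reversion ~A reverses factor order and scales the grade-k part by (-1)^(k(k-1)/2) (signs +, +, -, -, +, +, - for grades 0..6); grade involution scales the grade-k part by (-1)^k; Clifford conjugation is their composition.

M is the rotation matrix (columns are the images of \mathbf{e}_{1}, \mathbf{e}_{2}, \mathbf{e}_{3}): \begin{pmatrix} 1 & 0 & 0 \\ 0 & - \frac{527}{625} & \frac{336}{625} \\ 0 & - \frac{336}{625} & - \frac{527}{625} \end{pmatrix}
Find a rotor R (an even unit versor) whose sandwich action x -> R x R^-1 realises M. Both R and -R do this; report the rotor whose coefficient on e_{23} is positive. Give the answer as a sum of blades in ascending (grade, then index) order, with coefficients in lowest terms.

Method: write R = a + b12*e_{12} + b13*e_{13} + b23*e_{23} with a^2 + b12^2 + b13^2 + b23^2 = 1 (so R^-1 = ~R). Expanding the columns R e_j ~R gives tr M = 4a^2 - 1 and, from the antisymmetric part, M21 - M12 = -4a*b12, M13 - M31 = 4a*b13, M32 - M23 = -4a*b23.
Here tr M = -\frac{429}{625}, so a^2 = (1 + tr M)/4 = \frac{49}{625} and a = ±\frac{7}{25}. Taking a = \frac{7}{25}: M21 - M12 = 0, M13 - M31 = 0, M32 - M23 = -\frac{672}{625}, giving b12 = 0, b13 = 0, b23 = \frac{24}{25}, i.e. R = \frac{7}{25} + \frac{24}{25} e_{23}.
Its e_{23} coefficient is already positive.
Answer: \frac{7}{25} + \frac{24}{25} e_{23}. Sheet selection: the two-to-one cover makes ±R indistinguishable at the matrix level (trace -\frac{429}{625}), so uniqueness comes from the required sign on e_{23}.


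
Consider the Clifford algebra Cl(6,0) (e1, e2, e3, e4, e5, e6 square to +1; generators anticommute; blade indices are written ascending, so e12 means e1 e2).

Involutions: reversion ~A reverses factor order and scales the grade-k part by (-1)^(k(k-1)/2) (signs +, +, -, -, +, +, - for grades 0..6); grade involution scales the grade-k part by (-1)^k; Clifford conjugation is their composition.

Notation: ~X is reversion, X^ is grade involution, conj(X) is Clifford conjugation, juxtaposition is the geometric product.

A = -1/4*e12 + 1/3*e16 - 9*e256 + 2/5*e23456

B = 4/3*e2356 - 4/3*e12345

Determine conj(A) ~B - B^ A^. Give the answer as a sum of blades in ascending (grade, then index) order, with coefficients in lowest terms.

first term: 12*e3 - 8/15*e4 - 8/15*e16 + 1/3*e345 + 4/9*e1235 + 12*e1346 + 1/3*e1356 - 4/9*e23456
second term: 12*e3 - 8/15*e4 - 8/15*e16 + 1/3*e345 + 4/9*e1235 - 12*e1346 + 1/3*e1356 + 4/9*e23456
Answer: 24*e1346 - 8/9*e23456


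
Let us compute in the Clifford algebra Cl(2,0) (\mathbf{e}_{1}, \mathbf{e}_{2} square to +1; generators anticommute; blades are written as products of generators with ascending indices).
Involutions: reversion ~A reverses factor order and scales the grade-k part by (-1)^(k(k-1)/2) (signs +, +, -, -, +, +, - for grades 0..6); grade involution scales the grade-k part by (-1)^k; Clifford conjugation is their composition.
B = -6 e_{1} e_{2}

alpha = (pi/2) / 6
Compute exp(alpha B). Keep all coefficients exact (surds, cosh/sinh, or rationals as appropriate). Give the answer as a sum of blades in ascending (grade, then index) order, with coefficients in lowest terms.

B^2 = (-6)^2*(e_{1} e_{2})^2 = 36*(-1) = -36 (a basis 2-blade squares to minus the product of its generators' squares).
B^2 = -36 — a negative square means the series sums to a rotation: l = 6, alpha*l = \frac{\pi}{2}, so exp(alpha B) = cos(\frac{\pi}{2}) + (sin(\frac{\pi}{2})/6)*B = 0 + (\frac{1}{6})*B.
Answer: -e_{1} e_{2}


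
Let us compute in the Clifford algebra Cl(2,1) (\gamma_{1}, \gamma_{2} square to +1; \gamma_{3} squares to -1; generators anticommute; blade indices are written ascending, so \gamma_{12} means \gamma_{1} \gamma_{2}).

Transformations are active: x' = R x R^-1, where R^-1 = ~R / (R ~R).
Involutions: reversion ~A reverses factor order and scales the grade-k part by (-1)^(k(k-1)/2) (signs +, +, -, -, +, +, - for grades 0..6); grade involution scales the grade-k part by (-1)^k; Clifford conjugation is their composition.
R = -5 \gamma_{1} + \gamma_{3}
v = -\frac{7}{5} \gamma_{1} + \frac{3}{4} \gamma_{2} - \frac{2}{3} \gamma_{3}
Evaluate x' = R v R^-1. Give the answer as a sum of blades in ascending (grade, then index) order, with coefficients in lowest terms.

~R = -5 \gamma_{1} + \gamma_{3}, and R ~R = 24, so R^-1 = ~R / (24).
R v = \frac{23}{3} - \frac{15}{4} \gamma_{12} + \frac{71}{15} \gamma_{13} - \frac{3}{4} \gamma_{23}
Answer: -\frac{323}{180} \gamma_{1} - \frac{3}{4} \gamma_{2} + \frac{47}{36} \gamma_{3}


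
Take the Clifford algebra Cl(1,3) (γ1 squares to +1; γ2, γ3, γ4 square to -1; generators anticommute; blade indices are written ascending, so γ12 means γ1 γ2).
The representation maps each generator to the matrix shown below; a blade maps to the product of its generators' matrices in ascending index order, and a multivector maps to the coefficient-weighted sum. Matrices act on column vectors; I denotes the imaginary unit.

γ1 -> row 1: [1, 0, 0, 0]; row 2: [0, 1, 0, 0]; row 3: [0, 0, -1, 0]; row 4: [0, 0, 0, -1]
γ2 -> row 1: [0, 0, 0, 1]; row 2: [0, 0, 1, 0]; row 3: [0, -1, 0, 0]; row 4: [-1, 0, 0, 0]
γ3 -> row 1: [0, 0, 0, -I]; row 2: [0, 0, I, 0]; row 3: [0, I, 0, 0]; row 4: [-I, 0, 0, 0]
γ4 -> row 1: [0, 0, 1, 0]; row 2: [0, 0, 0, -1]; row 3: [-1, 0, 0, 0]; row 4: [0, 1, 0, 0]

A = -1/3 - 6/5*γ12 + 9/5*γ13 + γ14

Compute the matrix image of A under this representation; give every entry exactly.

Bivector images (products of the table entries): rho(γ12) = rho(γ1)rho(γ2) = row 1: [0, 0, 0, 1]; row 2: [0, 0, 1, 0]; row 3: [0, 1, 0, 0]; row 4: [1, 0, 0, 0]; rho(γ13) = rho(γ1)rho(γ3) = row 1: [0, 0, 0, -I]; row 2: [0, 0, I, 0]; row 3: [0, -I, 0, 0]; row 4: [I, 0, 0, 0]; rho(γ14) = rho(γ1)rho(γ4) = row 1: [0, 0, 1, 0]; row 2: [0, 0, 0, -1]; row 3: [1, 0, 0, 0]; row 4: [0, -1, 0, 0].
M = (-1/3)*1 + (-6/5)*rho(γ12) + (9/5)*rho(γ13) + (1)*rho(γ14), summed entrywise (1 is the identity matrix):
Answer: row 1: [-1/3, 0, 1, -6/5 - 9*I/5]; row 2: [0, -1/3, -6/5 + 9*I/5, -1]; row 3: [1, -6/5 - 9*I/5, -1/3, 0]; row 4: [-6/5 + 9*I/5, -1, 0, -1/3]


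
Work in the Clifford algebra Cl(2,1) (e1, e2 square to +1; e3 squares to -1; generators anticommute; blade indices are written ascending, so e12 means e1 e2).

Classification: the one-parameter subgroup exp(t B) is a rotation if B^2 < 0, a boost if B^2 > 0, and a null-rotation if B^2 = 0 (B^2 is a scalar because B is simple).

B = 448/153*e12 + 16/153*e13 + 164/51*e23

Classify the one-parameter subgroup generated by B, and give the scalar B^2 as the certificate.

B^2 term by term: the squares give (448/153)^2*(e12)^2 + (16/153)^2*(e13)^2 + (164/51)^2*(e23)^2 = 200704/23409*(-1) + 256/23409*(+1) + 26896/2601*(+1) = 16/9 (each basis 2-blade squares to minus the product of its generators' squares); cross terms between blades sharing an index anticommute and cancel. So B^2 = 16/9.
Answer: boost, certificate B^2 = 16/9. Key observation: B^2 = 16/9 is a conjugation invariant, so its sign decides the class regardless of the surface form of B.


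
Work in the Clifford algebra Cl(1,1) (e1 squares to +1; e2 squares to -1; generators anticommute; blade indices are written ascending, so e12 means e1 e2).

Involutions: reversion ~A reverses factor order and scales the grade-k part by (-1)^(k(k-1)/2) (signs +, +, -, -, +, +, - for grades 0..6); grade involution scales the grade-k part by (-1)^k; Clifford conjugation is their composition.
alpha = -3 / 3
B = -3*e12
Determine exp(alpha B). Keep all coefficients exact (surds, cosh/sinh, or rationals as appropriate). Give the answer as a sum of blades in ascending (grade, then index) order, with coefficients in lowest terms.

B^2 = (-3)^2*(e12)^2 = 9*(+1) = 9 (a basis 2-blade squares to minus the product of its generators' squares).
B^2 = 9 — B^2 > 0, so the exponential closes hyperbolically: l = 3, alpha*l = -3, so exp(alpha B) = cosh(-3) + (sinh(-3)/3)*B = cosh(3) + (-sinh(3)/3)*B.
Answer: cosh(3) + sinh(3)*e12


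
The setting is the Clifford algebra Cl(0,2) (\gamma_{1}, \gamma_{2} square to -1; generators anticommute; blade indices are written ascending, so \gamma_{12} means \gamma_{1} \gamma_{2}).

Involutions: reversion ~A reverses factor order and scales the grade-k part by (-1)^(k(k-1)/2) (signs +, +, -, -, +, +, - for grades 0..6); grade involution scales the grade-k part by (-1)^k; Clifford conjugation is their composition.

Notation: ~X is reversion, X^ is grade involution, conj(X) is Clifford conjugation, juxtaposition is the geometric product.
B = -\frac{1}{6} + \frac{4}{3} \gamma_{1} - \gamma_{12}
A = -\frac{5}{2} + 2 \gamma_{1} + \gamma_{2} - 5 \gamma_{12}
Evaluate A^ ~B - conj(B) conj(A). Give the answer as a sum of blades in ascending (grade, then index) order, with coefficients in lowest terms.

first term: \frac{97}{12} - 4 \gamma_{1} - \frac{9}{2} \gamma_{2} - \frac{1}{3} \gamma_{12}
second term: -\frac{29}{4} + \frac{14}{3} \gamma_{1} + \frac{29}{6} \gamma_{2} - 2 \gamma_{12}
Answer: \frac{46}{3} - \frac{26}{3} \gamma_{1} - \frac{28}{3} \gamma_{2} + \frac{5}{3} \gamma_{12}


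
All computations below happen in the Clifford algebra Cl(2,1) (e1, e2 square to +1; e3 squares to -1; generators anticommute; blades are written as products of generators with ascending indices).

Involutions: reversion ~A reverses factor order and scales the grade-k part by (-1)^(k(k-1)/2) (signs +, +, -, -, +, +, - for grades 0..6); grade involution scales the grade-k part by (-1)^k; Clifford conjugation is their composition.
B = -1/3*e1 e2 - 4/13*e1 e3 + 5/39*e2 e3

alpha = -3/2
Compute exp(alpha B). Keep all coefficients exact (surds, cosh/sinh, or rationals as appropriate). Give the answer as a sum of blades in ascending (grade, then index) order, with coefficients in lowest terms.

B^2 term by term: the squares give (-1/3)^2*(e1 e2)^2 + (-4/13)^2*(e1 e3)^2 + (5/39)^2*(e2 e3)^2 = 1/9*(-1) + 16/169*(+1) + 25/1521*(+1) = 0 (each basis 2-blade squares to minus the product of its generators' squares); cross terms between blades sharing an index anticommute and cancel. So B^2 = 0.
B^2 = 0, so the series closes: exp(alpha B) = 1 + alpha B (parabolic case).
Answer: 1 + 1/2*e1 e2 + 6/13*e1 e3 - 5/26*e2 e3
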